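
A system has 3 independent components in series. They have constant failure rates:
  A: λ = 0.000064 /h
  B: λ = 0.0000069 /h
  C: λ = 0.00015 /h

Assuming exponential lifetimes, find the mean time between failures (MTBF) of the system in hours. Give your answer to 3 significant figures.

Series of exponential components: λ_sys = Σ λ_i
λ_sys = 0.000064 + 0.0000069 + 0.00015 = 2.2090e-04 /h
MTBF = 1 / λ_sys = 4530 h

4530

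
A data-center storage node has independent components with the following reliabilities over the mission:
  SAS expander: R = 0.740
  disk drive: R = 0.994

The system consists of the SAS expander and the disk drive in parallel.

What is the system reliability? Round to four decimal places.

Parallel (SAS expander and disk drive): 1 − (1 − 0.740000)(1 − 0.994000) = 0.9984

0.9984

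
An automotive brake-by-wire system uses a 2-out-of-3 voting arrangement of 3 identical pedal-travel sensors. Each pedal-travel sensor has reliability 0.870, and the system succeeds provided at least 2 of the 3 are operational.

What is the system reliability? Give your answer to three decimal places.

0.954

R = Σ_{i=2}^{3} C(3,i) p^i (1−p)^{3−i} with p = 0.870
C(3,2)·0.870^2·0.130^1 = 0.29519
C(3,3)·0.870^3·0.130^0 = 0.65850
Sum = 0.954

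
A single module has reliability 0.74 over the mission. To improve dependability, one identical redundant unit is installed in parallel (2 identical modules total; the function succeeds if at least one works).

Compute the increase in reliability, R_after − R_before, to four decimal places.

0.1924

R_before = 0.74
R_after = 1 − (1 − 0.74)^2 = 0.9324
ΔR = 0.9324 − 0.74 = 0.1924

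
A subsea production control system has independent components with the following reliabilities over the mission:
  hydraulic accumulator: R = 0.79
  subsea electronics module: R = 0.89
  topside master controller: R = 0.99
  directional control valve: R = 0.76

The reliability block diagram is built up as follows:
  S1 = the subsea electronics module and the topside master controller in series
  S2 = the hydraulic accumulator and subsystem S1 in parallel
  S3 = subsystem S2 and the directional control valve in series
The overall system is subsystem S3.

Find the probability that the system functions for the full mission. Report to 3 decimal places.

Series (subsea electronics module and topside master controller): 0.89000 × 0.99000 = 0.88110
Parallel (hydraulic accumulator and [0.88110]): 1 − (1 − 0.79000)(1 − 0.88110) = 0.97503
Series ([0.97503] and directional control valve): 0.97503 × 0.76000 = 0.741

0.741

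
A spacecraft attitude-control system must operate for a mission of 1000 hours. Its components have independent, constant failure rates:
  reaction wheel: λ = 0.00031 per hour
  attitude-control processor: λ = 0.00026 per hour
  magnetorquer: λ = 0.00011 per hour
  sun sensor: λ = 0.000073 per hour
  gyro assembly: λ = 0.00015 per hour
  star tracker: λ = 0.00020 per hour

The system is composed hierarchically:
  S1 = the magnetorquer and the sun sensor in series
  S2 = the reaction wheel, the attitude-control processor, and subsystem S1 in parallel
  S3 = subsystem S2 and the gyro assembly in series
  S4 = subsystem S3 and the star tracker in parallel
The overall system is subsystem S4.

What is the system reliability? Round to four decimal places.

R(reaction wheel) = exp(−0.00031 × 1000) = 0.733447
R(attitude-control processor) = exp(−0.00026 × 1000) = 0.771052
R(magnetorquer) = exp(−0.00011 × 1000) = 0.895834
R(sun sensor) = exp(−0.000073 × 1000) = 0.929601
R(gyro assembly) = exp(−0.00015 × 1000) = 0.860708
R(star tracker) = exp(−0.00020 × 1000) = 0.818731
Series (magnetorquer and sun sensor): 0.895834 × 0.929601 = 0.832768
Parallel (reaction wheel, attitude-control processor, and [0.832768]): 1 − (1 − 0.733447)(1 − 0.771052)(1 − 0.832768) = 0.989794
Series ([0.989794] and gyro assembly): 0.989794 × 0.860708 = 0.851924
Parallel ([0.851924] and star tracker): 1 − (1 − 0.851924)(1 − 0.818731) = 0.9732

0.9732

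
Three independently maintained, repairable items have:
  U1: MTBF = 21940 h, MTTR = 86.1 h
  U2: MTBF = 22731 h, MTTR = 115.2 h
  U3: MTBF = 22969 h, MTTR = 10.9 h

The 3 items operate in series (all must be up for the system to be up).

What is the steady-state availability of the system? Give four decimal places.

0.9906

A(U1) = MTBF/(MTBF+MTTR) = 21940/(21940+86.1) = 0.996091
A(U2) = MTBF/(MTBF+MTTR) = 22731/(22731+115.2) = 0.994958
A(U3) = MTBF/(MTBF+MTTR) = 22969/(22969+10.9) = 0.999526
Series availability: 0.996091 × 0.994958 × 0.999526 = 0.9906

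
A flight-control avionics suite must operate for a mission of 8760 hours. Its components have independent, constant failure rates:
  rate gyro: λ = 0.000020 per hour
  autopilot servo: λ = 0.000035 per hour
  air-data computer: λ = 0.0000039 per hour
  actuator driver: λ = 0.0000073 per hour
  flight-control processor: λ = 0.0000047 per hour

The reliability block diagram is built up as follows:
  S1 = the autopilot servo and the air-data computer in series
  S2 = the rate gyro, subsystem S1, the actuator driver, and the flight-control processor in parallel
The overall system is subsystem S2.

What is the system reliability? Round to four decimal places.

0.9999

R(rate gyro) = exp(−0.000020 × 8760) = 0.839289
R(autopilot servo) = exp(−0.000035 × 8760) = 0.735945
R(air-data computer) = exp(−0.0000039 × 8760) = 0.966413
R(actuator driver) = exp(−0.0000073 × 8760) = 0.938054
R(flight-control processor) = exp(−0.0000047 × 8760) = 0.959664
Series (autopilot servo and air-data computer): 0.735945 × 0.966413 = 0.711227
Parallel (rate gyro, [0.711227], actuator driver, and flight-control processor): 1 − (1 − 0.839289)(1 − 0.711227)(1 − 0.938054)(1 − 0.959664) = 0.9999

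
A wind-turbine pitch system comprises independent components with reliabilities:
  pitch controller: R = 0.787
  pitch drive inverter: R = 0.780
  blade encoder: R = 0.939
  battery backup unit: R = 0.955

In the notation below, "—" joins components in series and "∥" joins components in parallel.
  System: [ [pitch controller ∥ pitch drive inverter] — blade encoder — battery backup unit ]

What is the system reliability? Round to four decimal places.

0.8547

Parallel (pitch controller and pitch drive inverter): 1 − (1 − 0.787000)(1 − 0.780000) = 0.953140
Series ([0.953140], blade encoder, and battery backup unit): 0.953140 × 0.939000 × 0.955000 = 0.8547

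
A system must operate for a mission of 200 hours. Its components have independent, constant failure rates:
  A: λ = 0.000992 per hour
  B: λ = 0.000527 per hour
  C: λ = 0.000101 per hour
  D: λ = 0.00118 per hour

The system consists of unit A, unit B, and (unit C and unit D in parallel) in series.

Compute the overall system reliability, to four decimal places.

R(A) = exp(−0.000992 × 200) = 0.820042
R(B) = exp(−0.000527 × 200) = 0.899964
R(C) = exp(−0.000101 × 200) = 0.980003
R(D) = exp(−0.00118 × 200) = 0.789781
Parallel (C and D): 1 − (1 − 0.980003)(1 − 0.789781) = 0.995796
Series (A, B, and [0.995796]): 0.820042 × 0.899964 × 0.995796 = 0.7349

0.7349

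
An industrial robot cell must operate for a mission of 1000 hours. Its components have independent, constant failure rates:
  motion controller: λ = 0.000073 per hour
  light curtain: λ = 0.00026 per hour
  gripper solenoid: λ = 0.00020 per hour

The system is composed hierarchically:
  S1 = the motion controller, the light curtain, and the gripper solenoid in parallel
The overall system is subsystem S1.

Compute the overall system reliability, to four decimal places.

0.9971

R(motion controller) = exp(−0.000073 × 1000) = 0.929601
R(light curtain) = exp(−0.00026 × 1000) = 0.771052
R(gripper solenoid) = exp(−0.00020 × 1000) = 0.818731
Parallel (motion controller, light curtain, and gripper solenoid): 1 − (1 − 0.929601)(1 − 0.771052)(1 − 0.818731) = 0.9971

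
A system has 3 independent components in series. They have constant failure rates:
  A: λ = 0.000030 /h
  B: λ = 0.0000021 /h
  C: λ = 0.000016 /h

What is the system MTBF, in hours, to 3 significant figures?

Series of exponential components: λ_sys = Σ λ_i
λ_sys = 0.000030 + 0.0000021 + 0.000016 = 4.8100e-05 /h
MTBF = 1 / λ_sys = 20800 h

20800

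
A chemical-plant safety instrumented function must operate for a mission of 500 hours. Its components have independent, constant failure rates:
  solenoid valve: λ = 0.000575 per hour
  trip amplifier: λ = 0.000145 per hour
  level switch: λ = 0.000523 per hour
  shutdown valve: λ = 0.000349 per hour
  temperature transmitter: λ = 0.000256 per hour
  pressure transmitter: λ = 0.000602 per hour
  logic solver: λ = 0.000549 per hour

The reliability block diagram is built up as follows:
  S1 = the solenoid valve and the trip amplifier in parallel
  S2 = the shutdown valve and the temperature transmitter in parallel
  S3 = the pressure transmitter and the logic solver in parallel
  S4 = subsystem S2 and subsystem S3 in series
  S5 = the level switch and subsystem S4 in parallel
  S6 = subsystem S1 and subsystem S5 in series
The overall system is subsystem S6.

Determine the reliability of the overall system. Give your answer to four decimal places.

0.9643

R(solenoid valve) = exp(−0.000575 × 500) = 0.750137
R(trip amplifier) = exp(−0.000145 × 500) = 0.930066
R(level switch) = exp(−0.000523 × 500) = 0.769896
R(shutdown valve) = exp(−0.000349 × 500) = 0.839877
R(temperature transmitter) = exp(−0.000256 × 500) = 0.879853
R(pressure transmitter) = exp(−0.000602 × 500) = 0.740078
R(logic solver) = exp(−0.000549 × 500) = 0.759952
Parallel (solenoid valve and trip amplifier): 1 − (1 − 0.750137)(1 − 0.930066) = 0.982526
Parallel (shutdown valve and temperature transmitter): 1 − (1 − 0.839877)(1 − 0.879853) = 0.980762
Parallel (pressure transmitter and logic solver): 1 − (1 − 0.740078)(1 − 0.759952) = 0.937606
Series ([0.980762] and [0.937606]): 0.980762 × 0.937606 = 0.919568
Parallel (level switch and [0.919568]): 1 − (1 − 0.769896)(1 − 0.919568) = 0.981492
Series ([0.982526] and [0.981492]): 0.982526 × 0.981492 = 0.9643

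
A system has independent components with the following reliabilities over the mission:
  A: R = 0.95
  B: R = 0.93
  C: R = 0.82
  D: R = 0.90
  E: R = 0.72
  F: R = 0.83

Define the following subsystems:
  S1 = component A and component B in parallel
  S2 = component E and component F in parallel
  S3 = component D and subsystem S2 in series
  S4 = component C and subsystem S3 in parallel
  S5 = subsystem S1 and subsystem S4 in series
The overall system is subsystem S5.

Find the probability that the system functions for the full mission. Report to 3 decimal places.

0.971

Parallel (A and B): 1 − (1 − 0.95000)(1 − 0.93000) = 0.99650
Parallel (E and F): 1 − (1 − 0.72000)(1 − 0.83000) = 0.95240
Series (D and [0.95240]): 0.90000 × 0.95240 = 0.85716
Parallel (C and [0.85716]): 1 − (1 − 0.82000)(1 − 0.85716) = 0.97429
Series ([0.99650] and [0.97429]): 0.99650 × 0.97429 = 0.971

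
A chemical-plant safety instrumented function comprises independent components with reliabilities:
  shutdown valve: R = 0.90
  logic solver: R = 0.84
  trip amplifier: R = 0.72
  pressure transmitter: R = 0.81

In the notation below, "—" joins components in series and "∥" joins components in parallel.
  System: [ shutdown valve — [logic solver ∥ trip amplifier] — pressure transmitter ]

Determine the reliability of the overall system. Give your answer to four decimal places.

0.6963

Parallel (logic solver and trip amplifier): 1 − (1 − 0.840000)(1 − 0.720000) = 0.955200
Series (shutdown valve, [0.955200], and pressure transmitter): 0.900000 × 0.955200 × 0.810000 = 0.6963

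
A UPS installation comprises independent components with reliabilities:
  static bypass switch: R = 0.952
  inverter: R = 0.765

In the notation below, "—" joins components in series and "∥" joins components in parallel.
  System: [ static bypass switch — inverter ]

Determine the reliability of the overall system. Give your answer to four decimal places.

0.7283

Series (static bypass switch and inverter): 0.952000 × 0.765000 = 0.7283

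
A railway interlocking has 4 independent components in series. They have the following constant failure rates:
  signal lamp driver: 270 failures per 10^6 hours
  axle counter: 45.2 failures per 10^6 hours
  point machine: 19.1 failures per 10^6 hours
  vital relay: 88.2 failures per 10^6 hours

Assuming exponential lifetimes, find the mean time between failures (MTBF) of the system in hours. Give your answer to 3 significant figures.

Series of exponential components: λ_sys = Σ λ_i
λ_sys = 0.000270 + 0.0000452 + 0.0000191 + 0.0000882 = 4.2250e-04 /h
MTBF = 1 / λ_sys = 2370 h

2370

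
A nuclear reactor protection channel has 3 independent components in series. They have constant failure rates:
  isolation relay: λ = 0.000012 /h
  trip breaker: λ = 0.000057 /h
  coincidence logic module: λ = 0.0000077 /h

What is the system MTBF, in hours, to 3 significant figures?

13000

Series of exponential components: λ_sys = Σ λ_i
λ_sys = 0.000012 + 0.000057 + 0.0000077 = 7.6700e-05 /h
MTBF = 1 / λ_sys = 13000 h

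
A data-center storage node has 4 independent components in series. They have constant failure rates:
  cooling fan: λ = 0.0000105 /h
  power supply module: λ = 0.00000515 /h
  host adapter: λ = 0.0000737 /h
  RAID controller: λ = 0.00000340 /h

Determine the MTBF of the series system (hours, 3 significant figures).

Series of exponential components: λ_sys = Σ λ_i
λ_sys = 0.0000105 + 0.00000515 + 0.0000737 + 0.00000340 = 9.2750e-05 /h
MTBF = 1 / λ_sys = 10800 h

10800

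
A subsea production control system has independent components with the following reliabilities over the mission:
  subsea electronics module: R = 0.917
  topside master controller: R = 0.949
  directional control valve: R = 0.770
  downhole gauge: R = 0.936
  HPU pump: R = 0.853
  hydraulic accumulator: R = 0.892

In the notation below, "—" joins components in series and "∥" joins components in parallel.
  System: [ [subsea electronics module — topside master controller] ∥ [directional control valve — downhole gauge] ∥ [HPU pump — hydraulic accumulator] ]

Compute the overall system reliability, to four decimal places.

0.9913

Series (subsea electronics module and topside master controller): 0.917000 × 0.949000 = 0.870233
Series (directional control valve and downhole gauge): 0.770000 × 0.936000 = 0.720720
Series (HPU pump and hydraulic accumulator): 0.853000 × 0.892000 = 0.760876
Parallel ([0.870233], [0.720720], and [0.760876]): 1 − (1 − 0.870233)(1 − 0.720720)(1 − 0.760876) = 0.9913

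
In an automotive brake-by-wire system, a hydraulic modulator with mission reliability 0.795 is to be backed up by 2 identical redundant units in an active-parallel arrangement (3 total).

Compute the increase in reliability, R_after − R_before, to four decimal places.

R_before = 0.795
R_after = 1 − (1 − 0.795)^3 = 0.9914
ΔR = 0.9914 − 0.795 = 0.1964

0.1964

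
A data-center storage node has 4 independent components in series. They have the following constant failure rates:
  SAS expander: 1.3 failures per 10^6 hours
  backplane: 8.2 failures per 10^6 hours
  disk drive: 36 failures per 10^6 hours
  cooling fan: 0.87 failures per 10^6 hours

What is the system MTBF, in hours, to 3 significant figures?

Series of exponential components: λ_sys = Σ λ_i
λ_sys = 0.0000013 + 0.0000082 + 0.000036 + 0.00000087 = 4.6370e-05 /h
MTBF = 1 / λ_sys = 21600 h

21600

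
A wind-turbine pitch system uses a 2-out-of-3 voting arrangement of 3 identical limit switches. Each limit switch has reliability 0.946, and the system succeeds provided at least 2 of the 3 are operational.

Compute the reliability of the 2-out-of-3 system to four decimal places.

R = Σ_{i=2}^{3} C(3,i) p^i (1−p)^{3−i} with p = 0.946
C(3,2)·0.946^2·0.054^1 = 0.144976
C(3,3)·0.946^3·0.054^0 = 0.846591
Sum = 0.9916

0.9916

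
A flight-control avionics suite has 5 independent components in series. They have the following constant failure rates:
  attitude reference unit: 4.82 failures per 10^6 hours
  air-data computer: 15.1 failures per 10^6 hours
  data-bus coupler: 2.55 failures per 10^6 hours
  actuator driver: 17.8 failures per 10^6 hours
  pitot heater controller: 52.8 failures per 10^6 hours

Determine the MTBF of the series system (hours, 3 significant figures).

10700

Series of exponential components: λ_sys = Σ λ_i
λ_sys = 0.00000482 + 0.0000151 + 0.00000255 + 0.0000178 + 0.0000528 = 9.3070e-05 /h
MTBF = 1 / λ_sys = 10700 h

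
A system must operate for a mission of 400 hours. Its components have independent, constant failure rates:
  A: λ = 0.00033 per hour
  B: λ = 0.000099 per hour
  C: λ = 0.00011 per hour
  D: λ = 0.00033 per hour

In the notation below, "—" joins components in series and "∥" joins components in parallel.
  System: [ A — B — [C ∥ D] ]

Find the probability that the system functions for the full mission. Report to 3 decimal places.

0.838

R(A) = exp(−0.00033 × 400) = 0.87634
R(B) = exp(−0.000099 × 400) = 0.96117
R(C) = exp(−0.00011 × 400) = 0.95695
R(D) = exp(−0.00033 × 400) = 0.87634
Parallel (C and D): 1 − (1 − 0.95695)(1 − 0.87634) = 0.99468
Series (A, B, and [0.99468]): 0.87634 × 0.96117 × 0.99468 = 0.838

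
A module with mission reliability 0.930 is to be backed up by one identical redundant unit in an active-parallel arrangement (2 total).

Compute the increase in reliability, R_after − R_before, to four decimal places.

R_before = 0.930
R_after = 1 − (1 − 0.930)^2 = 0.9951
ΔR = 0.9951 − 0.930 = 0.0651

0.0651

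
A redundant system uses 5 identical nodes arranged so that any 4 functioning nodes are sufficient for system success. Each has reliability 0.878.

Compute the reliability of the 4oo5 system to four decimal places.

R = Σ_{i=4}^{5} C(5,i) p^i (1−p)^{5−i} with p = 0.878
C(5,4)·0.878^4·0.122^1 = 0.362500
C(5,5)·0.878^5·0.122^0 = 0.521762
Sum = 0.8843

0.8843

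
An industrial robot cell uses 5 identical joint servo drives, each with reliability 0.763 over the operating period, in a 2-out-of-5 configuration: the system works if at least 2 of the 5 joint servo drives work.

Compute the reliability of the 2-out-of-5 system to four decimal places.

0.9872

R = Σ_{i=2}^{5} C(5,i) p^i (1−p)^{5−i} with p = 0.763
C(5,2)·0.763^2·0.237^3 = 0.077499
C(5,3)·0.763^3·0.237^2 = 0.249500
C(5,4)·0.763^4·0.237^1 = 0.401621
C(5,5)·0.763^5·0.237^0 = 0.258597
Sum = 0.9872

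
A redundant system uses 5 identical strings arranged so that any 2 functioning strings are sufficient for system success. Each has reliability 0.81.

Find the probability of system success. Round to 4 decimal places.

0.9945

R = Σ_{i=2}^{5} C(5,i) p^i (1−p)^{5−i} with p = 0.81
C(5,2)·0.81^2·0.19^3 = 0.045002
C(5,3)·0.81^3·0.19^2 = 0.191850
C(5,4)·0.81^4·0.19^1 = 0.408944
C(5,5)·0.81^5·0.19^0 = 0.348678
Sum = 0.9945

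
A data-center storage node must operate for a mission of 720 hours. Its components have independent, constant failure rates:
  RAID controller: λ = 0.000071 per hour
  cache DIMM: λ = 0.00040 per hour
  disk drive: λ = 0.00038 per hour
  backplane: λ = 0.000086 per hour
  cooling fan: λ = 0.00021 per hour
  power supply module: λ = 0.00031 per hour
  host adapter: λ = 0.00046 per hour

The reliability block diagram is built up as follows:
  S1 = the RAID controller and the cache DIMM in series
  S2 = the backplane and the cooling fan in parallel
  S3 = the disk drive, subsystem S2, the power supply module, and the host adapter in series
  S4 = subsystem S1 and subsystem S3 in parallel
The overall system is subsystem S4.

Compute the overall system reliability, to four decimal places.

R(RAID controller) = exp(−0.000071 × 720) = 0.950165
R(cache DIMM) = exp(−0.00040 × 720) = 0.749762
R(disk drive) = exp(−0.00038 × 720) = 0.760636
R(backplane) = exp(−0.000086 × 720) = 0.939958
R(cooling fan) = exp(−0.00021 × 720) = 0.859676
R(power supply module) = exp(−0.00031 × 720) = 0.799955
R(host adapter) = exp(−0.00046 × 720) = 0.718062
Series (RAID controller and cache DIMM): 0.950165 × 0.749762 = 0.712398
Parallel (backplane and cooling fan): 1 − (1 − 0.939958)(1 − 0.859676) = 0.991575
Series (disk drive, [0.991575], power supply module, and host adapter): 0.760636 × 0.991575 × 0.799955 × 0.718062 = 0.433241
Parallel ([0.712398] and [0.433241]): 1 − (1 − 0.712398)(1 − 0.433241) = 0.8370

0.8370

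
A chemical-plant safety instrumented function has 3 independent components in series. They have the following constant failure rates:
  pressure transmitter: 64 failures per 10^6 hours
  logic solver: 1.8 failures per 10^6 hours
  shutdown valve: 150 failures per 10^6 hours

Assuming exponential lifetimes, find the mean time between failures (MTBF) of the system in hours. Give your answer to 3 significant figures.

4630

Series of exponential components: λ_sys = Σ λ_i
λ_sys = 0.000064 + 0.0000018 + 0.00015 = 2.1580e-04 /h
MTBF = 1 / λ_sys = 4630 h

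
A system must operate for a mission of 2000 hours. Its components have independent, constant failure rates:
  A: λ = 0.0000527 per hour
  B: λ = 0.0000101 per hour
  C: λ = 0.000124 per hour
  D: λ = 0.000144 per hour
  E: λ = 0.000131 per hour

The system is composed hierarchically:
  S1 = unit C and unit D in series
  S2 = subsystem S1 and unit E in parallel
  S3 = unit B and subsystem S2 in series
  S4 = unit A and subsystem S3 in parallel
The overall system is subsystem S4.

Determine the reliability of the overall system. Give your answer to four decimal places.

0.9886

R(A) = exp(−0.0000527 × 2000) = 0.899964
R(B) = exp(−0.0000101 × 2000) = 0.980003
R(C) = exp(−0.000124 × 2000) = 0.780360
R(D) = exp(−0.000144 × 2000) = 0.749762
R(E) = exp(−0.000131 × 2000) = 0.769511
Series (C and D): 0.780360 × 0.749762 = 0.585084
Parallel ([0.585084] and E): 1 − (1 − 0.585084)(1 − 0.769511) = 0.904366
Series (B and [0.904366]): 0.980003 × 0.904366 = 0.886281
Parallel (A and [0.886281]): 1 − (1 − 0.899964)(1 − 0.886281) = 0.9886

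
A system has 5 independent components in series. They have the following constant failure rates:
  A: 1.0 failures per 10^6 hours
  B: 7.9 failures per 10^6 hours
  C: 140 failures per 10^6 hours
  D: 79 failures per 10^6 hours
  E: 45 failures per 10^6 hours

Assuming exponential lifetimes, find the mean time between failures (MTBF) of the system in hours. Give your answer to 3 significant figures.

Series of exponential components: λ_sys = Σ λ_i
λ_sys = 0.0000010 + 0.0000079 + 0.00014 + 0.000079 + 0.000045 = 2.7290e-04 /h
MTBF = 1 / λ_sys = 3660 h

3660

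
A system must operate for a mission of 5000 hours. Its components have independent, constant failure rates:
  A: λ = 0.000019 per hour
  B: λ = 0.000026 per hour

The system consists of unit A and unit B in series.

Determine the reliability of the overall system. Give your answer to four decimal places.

0.7985

R(A) = exp(−0.000019 × 5000) = 0.909373
R(B) = exp(−0.000026 × 5000) = 0.878095
Series (A and B): 0.909373 × 0.878095 = 0.7985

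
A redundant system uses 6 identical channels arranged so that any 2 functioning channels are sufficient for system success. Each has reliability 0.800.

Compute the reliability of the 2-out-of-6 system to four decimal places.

R = Σ_{i=2}^{6} C(6,i) p^i (1−p)^{6−i} with p = 0.800
C(6,2)·0.800^2·0.200^4 = 0.015360
C(6,3)·0.800^3·0.200^3 = 0.081920
C(6,4)·0.800^4·0.200^2 = 0.245760
C(6,5)·0.800^5·0.200^1 = 0.393216
C(6,6)·0.800^6·0.200^0 = 0.262144
Sum = 0.9984

0.9984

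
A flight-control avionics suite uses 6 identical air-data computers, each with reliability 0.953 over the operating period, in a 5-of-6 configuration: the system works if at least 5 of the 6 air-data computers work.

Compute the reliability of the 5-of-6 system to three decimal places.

0.971

R = Σ_{i=5}^{6} C(6,i) p^i (1−p)^{6−i} with p = 0.953
C(6,5)·0.953^5·0.047^1 = 0.22167
C(6,6)·0.953^6·0.047^0 = 0.74913
Sum = 0.971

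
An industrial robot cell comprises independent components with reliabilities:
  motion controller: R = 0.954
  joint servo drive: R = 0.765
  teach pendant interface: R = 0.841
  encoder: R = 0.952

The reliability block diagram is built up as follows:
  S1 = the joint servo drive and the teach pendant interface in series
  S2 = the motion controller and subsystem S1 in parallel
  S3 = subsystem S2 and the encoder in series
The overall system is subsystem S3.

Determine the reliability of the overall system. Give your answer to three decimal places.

Series (joint servo drive and teach pendant interface): 0.76500 × 0.84100 = 0.64337
Parallel (motion controller and [0.64337]): 1 − (1 − 0.95400)(1 − 0.64337) = 0.98360
Series ([0.98360] and encoder): 0.98360 × 0.95200 = 0.936

0.936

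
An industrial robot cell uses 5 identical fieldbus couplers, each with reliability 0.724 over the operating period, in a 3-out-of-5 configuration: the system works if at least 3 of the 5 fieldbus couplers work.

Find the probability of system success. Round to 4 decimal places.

0.8672

R = Σ_{i=3}^{5} C(5,i) p^i (1−p)^{5−i} with p = 0.724
C(5,3)·0.724^3·0.276^2 = 0.289091
C(5,4)·0.724^4·0.276^1 = 0.379169
C(5,5)·0.724^5·0.276^0 = 0.198927
Sum = 0.8672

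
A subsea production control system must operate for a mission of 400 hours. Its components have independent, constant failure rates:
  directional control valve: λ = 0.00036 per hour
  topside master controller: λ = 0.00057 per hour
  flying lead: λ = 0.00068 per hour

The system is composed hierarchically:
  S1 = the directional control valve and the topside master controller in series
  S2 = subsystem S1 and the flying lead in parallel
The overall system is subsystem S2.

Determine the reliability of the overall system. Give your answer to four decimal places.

0.9260

R(directional control valve) = exp(−0.00036 × 400) = 0.865888
R(topside master controller) = exp(−0.00057 × 400) = 0.796124
R(flying lead) = exp(−0.00068 × 400) = 0.761854
Series (directional control valve and topside master controller): 0.865888 × 0.796124 = 0.689354
Parallel ([0.689354] and flying lead): 1 − (1 − 0.689354)(1 − 0.761854) = 0.9260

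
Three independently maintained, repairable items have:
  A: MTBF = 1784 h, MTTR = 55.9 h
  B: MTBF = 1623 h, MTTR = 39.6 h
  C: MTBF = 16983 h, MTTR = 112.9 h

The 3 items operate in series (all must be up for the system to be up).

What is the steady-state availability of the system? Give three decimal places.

A(A) = MTBF/(MTBF+MTTR) = 1784/(1784+55.9) = 0.969618
A(B) = MTBF/(MTBF+MTTR) = 1623/(1623+39.6) = 0.976182
A(C) = MTBF/(MTBF+MTTR) = 16983/(16983+112.9) = 0.993396
Series availability: 0.969618 × 0.976182 × 0.993396 = 0.940

0.940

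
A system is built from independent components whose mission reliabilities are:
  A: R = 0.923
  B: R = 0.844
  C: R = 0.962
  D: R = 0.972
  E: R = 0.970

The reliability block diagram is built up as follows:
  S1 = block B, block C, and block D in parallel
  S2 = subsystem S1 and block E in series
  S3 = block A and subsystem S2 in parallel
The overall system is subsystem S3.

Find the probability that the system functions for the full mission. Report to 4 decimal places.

Parallel (B, C, and D): 1 − (1 − 0.844000)(1 − 0.962000)(1 − 0.972000) = 0.999834
Series ([0.999834] and E): 0.999834 × 0.970000 = 0.969839
Parallel (A and [0.969839]): 1 − (1 − 0.923000)(1 − 0.969839) = 0.9977

0.9977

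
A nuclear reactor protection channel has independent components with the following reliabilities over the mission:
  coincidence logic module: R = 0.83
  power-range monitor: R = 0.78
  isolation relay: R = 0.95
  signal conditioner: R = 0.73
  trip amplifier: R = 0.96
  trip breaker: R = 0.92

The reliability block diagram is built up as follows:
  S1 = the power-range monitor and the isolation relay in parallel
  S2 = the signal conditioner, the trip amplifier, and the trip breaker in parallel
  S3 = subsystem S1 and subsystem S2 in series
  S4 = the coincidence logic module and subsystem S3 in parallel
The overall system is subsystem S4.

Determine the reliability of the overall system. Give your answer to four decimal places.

0.9980

Parallel (power-range monitor and isolation relay): 1 − (1 − 0.780000)(1 − 0.950000) = 0.989000
Parallel (signal conditioner, trip amplifier, and trip breaker): 1 − (1 − 0.730000)(1 − 0.960000)(1 − 0.920000) = 0.999136
Series ([0.989000] and [0.999136]): 0.989000 × 0.999136 = 0.988146
Parallel (coincidence logic module and [0.988146]): 1 − (1 − 0.830000)(1 − 0.988146) = 0.9980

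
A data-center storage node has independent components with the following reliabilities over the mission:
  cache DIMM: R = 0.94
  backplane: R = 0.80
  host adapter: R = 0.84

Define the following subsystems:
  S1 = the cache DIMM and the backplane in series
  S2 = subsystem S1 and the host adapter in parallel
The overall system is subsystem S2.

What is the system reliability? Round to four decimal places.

0.9603

Series (cache DIMM and backplane): 0.940000 × 0.800000 = 0.752000
Parallel ([0.752000] and host adapter): 1 − (1 − 0.752000)(1 − 0.840000) = 0.9603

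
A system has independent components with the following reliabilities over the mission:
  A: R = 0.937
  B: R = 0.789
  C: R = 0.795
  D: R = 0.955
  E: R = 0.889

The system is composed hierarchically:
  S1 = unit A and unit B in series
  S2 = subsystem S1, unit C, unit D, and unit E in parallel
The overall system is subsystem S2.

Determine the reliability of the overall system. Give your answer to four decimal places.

Series (A and B): 0.937000 × 0.789000 = 0.739293
Parallel ([0.739293], C, D, and E): 1 − (1 − 0.739293)(1 − 0.795000)(1 − 0.955000)(1 − 0.889000) = 0.9997

0.9997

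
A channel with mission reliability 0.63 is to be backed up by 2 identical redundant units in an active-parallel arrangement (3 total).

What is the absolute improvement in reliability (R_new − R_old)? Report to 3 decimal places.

0.319

R_before = 0.63
R_after = 1 − (1 − 0.63)^3 = 0.949
ΔR = 0.949 − 0.63 = 0.319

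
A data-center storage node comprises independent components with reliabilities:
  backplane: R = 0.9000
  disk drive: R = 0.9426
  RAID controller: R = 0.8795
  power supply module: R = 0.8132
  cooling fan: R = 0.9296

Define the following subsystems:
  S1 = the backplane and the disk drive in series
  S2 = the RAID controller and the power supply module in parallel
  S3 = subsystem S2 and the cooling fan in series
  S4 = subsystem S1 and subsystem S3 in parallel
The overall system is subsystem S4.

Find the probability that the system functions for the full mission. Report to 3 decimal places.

Series (backplane and disk drive): 0.90000 × 0.94260 = 0.84834
Parallel (RAID controller and power supply module): 1 − (1 − 0.87950)(1 − 0.81320) = 0.97749
Series ([0.97749] and cooling fan): 0.97749 × 0.92960 = 0.90867
Parallel ([0.84834] and [0.90867]): 1 − (1 − 0.84834)(1 − 0.90867) = 0.986

0.986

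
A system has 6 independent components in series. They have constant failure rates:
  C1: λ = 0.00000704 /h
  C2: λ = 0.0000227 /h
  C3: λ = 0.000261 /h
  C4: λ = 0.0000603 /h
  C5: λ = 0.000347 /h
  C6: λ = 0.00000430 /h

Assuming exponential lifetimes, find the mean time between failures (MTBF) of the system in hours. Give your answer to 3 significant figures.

1420

Series of exponential components: λ_sys = Σ λ_i
λ_sys = 0.00000704 + 0.0000227 + 0.000261 + 0.0000603 + 0.000347 + 0.00000430 = 7.0234e-04 /h
MTBF = 1 / λ_sys = 1420 h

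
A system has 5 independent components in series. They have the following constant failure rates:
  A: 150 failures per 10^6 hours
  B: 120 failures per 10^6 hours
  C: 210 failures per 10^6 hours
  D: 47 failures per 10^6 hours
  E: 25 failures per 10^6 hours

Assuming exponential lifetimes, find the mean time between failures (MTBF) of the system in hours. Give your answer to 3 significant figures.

1810

Series of exponential components: λ_sys = Σ λ_i
λ_sys = 0.00015 + 0.00012 + 0.00021 + 0.000047 + 0.000025 = 5.5200e-04 /h
MTBF = 1 / λ_sys = 1810 h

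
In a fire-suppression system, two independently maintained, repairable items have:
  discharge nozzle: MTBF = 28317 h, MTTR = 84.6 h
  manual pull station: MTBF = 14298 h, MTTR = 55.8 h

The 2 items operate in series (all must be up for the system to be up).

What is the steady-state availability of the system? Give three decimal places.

0.993

A(discharge nozzle) = MTBF/(MTBF+MTTR) = 28317/(28317+84.6) = 0.997021
A(manual pull station) = MTBF/(MTBF+MTTR) = 14298/(14298+55.8) = 0.996113
Series availability: 0.997021 × 0.996113 = 0.993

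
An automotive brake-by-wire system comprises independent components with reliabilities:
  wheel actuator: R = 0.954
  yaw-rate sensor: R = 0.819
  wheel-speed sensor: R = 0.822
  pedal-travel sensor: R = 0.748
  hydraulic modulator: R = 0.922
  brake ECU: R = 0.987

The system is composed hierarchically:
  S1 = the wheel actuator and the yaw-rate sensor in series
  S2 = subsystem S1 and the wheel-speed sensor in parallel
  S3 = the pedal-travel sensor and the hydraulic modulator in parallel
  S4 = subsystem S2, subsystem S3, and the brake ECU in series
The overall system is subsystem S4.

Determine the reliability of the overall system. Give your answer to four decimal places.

Series (wheel actuator and yaw-rate sensor): 0.954000 × 0.819000 = 0.781326
Parallel ([0.781326] and wheel-speed sensor): 1 − (1 − 0.781326)(1 − 0.822000) = 0.961076
Parallel (pedal-travel sensor and hydraulic modulator): 1 − (1 − 0.748000)(1 − 0.922000) = 0.980344
Series ([0.961076], [0.980344], and brake ECU): 0.961076 × 0.980344 × 0.987000 = 0.9299

0.9299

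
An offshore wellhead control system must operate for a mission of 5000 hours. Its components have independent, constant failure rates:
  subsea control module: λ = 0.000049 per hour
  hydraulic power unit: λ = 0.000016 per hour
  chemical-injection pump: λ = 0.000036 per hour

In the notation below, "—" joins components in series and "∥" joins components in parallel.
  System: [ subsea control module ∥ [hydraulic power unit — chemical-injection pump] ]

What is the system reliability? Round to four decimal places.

R(subsea control module) = exp(−0.000049 × 5000) = 0.782705
R(hydraulic power unit) = exp(−0.000016 × 5000) = 0.923116
R(chemical-injection pump) = exp(−0.000036 × 5000) = 0.835270
Series (hydraulic power unit and chemical-injection pump): 0.923116 × 0.835270 = 0.771051
Parallel (subsea control module and [0.771051]): 1 − (1 − 0.782705)(1 − 0.771051) = 0.9503

0.9503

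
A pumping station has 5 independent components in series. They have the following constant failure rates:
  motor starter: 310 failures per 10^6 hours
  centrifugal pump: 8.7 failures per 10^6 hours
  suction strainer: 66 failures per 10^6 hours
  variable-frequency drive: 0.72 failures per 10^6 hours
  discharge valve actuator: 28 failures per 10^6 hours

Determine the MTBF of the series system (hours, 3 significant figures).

Series of exponential components: λ_sys = Σ λ_i
λ_sys = 0.00031 + 0.0000087 + 0.000066 + 0.00000072 + 0.000028 = 4.1342e-04 /h
MTBF = 1 / λ_sys = 2420 h

2420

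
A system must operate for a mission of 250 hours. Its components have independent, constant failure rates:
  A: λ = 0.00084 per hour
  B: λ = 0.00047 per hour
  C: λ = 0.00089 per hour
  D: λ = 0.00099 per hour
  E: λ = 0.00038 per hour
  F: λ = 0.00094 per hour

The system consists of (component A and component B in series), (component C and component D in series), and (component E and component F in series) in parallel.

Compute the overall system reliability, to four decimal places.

0.9706

R(A) = exp(−0.00084 × 250) = 0.810584
R(B) = exp(−0.00047 × 250) = 0.889141
R(C) = exp(−0.00089 × 250) = 0.800515
R(D) = exp(−0.00099 × 250) = 0.780750
R(E) = exp(−0.00038 × 250) = 0.909373
R(F) = exp(−0.00094 × 250) = 0.790571
Series (A and B): 0.810584 × 0.889141 = 0.720723
Series (C and D): 0.800515 × 0.780750 = 0.625002
Series (E and F): 0.909373 × 0.790571 = 0.718924
Parallel ([0.720723], [0.625002], and [0.718924]): 1 − (1 − 0.720723)(1 − 0.625002)(1 − 0.718924) = 0.9706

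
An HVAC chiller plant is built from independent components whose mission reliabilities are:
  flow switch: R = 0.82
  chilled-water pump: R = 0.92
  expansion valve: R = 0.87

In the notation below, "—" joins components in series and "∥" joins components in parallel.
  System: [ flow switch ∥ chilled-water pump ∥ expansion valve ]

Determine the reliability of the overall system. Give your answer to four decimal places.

0.9981

Parallel (flow switch, chilled-water pump, and expansion valve): 1 − (1 − 0.820000)(1 − 0.920000)(1 − 0.870000) = 0.9981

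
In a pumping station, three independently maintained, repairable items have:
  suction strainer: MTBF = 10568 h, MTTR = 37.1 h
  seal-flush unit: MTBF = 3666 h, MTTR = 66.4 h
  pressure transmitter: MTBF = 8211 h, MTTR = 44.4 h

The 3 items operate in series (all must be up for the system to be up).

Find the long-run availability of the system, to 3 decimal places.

0.974

A(suction strainer) = MTBF/(MTBF+MTTR) = 10568/(10568+37.1) = 0.996502
A(seal-flush unit) = MTBF/(MTBF+MTTR) = 3666/(3666+66.4) = 0.982210
A(pressure transmitter) = MTBF/(MTBF+MTTR) = 8211/(8211+44.4) = 0.994622
Series availability: 0.996502 × 0.982210 × 0.994622 = 0.974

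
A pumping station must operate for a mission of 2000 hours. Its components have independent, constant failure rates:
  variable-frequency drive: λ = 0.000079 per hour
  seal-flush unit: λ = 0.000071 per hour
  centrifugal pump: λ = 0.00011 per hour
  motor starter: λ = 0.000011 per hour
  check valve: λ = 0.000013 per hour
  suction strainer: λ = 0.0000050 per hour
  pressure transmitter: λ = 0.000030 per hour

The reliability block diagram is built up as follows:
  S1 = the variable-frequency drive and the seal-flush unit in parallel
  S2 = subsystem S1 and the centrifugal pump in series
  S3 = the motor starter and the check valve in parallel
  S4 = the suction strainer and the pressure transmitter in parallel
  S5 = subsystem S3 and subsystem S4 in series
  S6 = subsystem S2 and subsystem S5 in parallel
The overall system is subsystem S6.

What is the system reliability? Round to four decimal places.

0.9998

R(variable-frequency drive) = exp(−0.000079 × 2000) = 0.853850
R(seal-flush unit) = exp(−0.000071 × 2000) = 0.867621
R(centrifugal pump) = exp(−0.00011 × 2000) = 0.802519
R(motor starter) = exp(−0.000011 × 2000) = 0.978240
R(check valve) = exp(−0.000013 × 2000) = 0.974335
R(suction strainer) = exp(−0.0000050 × 2000) = 0.990050
R(pressure transmitter) = exp(−0.000030 × 2000) = 0.941765
Parallel (variable-frequency drive and seal-flush unit): 1 − (1 − 0.853850)(1 − 0.867621) = 0.980653
Series ([0.980653] and centrifugal pump): 0.980653 × 0.802519 = 0.786993
Parallel (motor starter and check valve): 1 − (1 − 0.978240)(1 − 0.974335) = 0.999442
Parallel (suction strainer and pressure transmitter): 1 − (1 − 0.990050)(1 − 0.941765) = 0.999421
Series ([0.999442] and [0.999421]): 0.999442 × 0.999421 = 0.998863
Parallel ([0.786993] and [0.998863]): 1 − (1 − 0.786993)(1 − 0.998863) = 0.9998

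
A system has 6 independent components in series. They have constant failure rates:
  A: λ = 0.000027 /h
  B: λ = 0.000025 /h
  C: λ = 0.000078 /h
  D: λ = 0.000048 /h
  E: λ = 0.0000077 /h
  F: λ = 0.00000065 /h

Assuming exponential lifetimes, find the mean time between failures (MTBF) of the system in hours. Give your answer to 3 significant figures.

Series of exponential components: λ_sys = Σ λ_i
λ_sys = 0.000027 + 0.000025 + 0.000078 + 0.000048 + 0.0000077 + 0.00000065 = 1.8635e-04 /h
MTBF = 1 / λ_sys = 5370 h

5370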